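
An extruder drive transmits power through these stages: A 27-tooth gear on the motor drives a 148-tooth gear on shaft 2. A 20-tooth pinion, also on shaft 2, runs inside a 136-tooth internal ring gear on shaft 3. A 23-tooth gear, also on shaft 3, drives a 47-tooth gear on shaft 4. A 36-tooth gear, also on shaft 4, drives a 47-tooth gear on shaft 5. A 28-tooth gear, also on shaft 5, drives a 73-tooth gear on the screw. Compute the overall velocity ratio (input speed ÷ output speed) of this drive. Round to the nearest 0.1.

259.3

Each stage contributes driven/driver: gear mesh 148/27 = 5.4815, internal gear 136/20 = 6.8, gear mesh 47/23 = 2.0435, gear mesh 47/36 = 1.3056, gear mesh 73/28 = 2.6071.
Overall: 5.4815 × 6.8 × 2.0435 × 1.3056 × 2.6071 = 259.26.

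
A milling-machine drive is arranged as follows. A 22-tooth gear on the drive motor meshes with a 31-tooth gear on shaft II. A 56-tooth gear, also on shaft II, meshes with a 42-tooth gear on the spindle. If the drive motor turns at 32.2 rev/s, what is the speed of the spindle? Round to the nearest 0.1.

30.5 rev/s

gear mesh 31/22 = 1.4091 → 32.2/1.4091 = 22.852 rev/s
gear mesh 42/56 = 0.75 → 22.852/0.75 = 30.469 rev/s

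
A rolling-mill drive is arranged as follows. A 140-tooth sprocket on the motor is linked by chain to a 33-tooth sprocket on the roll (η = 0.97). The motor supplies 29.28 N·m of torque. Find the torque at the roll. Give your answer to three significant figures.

6.69 N·m

chain 33/140 = 0.23571 → τ = 29.28·0.23571·0.97 = 6.6947 N·m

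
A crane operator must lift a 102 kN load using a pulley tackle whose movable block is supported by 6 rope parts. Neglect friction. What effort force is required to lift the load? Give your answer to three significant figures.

Block-and-tackle MA = number of supporting rope parts = 6.
Effort = load / MA = 102 / 6 = 17 kN.

17.0 kN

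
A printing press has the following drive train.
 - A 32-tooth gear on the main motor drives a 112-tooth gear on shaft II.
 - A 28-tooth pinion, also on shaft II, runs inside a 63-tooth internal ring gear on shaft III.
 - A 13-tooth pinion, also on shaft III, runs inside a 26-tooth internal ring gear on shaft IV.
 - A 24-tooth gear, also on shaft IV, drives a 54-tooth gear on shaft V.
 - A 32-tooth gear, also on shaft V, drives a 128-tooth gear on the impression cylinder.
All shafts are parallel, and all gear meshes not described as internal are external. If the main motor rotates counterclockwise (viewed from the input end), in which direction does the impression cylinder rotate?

the main motor → shaft II: external mesh, 1 reversal → CW.
shaft II → shaft III: internal mesh, same direction → CW.
shaft III → shaft IV: internal mesh, same direction → CW.
shaft IV → shaft V: external mesh, 1 reversal → CCW.
shaft V → the impression cylinder: external mesh, 1 reversal → CW.
3 reversals in total — an odd number — so the impression cylinder turns opposite to the main motor.

clockwise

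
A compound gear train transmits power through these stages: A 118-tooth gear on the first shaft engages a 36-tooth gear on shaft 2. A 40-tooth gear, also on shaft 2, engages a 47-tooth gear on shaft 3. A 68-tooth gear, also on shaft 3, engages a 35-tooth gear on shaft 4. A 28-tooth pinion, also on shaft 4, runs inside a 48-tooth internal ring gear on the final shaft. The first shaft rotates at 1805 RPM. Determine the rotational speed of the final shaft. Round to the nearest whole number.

the first shaft → shaft 2 (gear mesh, 36/118): 1805 ÷ 0.30508 = 5916.4 RPM
shaft 2 → shaft 3 (gear mesh, 47/40): 5916.4 ÷ 1.175 = 5035.2 RPM
shaft 3 → shaft 4 (gear mesh, 35/68): 5035.2 ÷ 0.51471 = 9782.7 RPM
shaft 4 → the final shaft (internal gear, 48/28): 9782.7 ÷ 1.7143 = 5706.6 RPM

5707 RPM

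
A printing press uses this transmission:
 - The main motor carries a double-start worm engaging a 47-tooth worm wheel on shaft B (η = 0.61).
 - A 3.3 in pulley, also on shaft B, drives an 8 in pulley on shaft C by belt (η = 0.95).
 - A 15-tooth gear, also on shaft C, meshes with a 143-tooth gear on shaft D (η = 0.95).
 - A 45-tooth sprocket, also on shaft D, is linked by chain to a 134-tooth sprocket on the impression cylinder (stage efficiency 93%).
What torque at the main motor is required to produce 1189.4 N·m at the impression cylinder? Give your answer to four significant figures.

1.436 N·m

Overall ratio R = 23.5 × 2.4242 × 9.5333 × 2.9778 = 1617.3; overall efficiency η = 0.61 × 0.95 × 0.95 × 0.93 = 0.5120.
Input torque = output torque / (R × η) = 1189.4 / (1617.3 × 0.5120) = 1.4364 N·m.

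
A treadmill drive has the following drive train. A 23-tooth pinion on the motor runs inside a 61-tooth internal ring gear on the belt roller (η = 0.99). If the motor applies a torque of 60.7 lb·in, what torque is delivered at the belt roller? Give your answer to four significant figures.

internal gear 61/23 = 2.6522 → τ = 60.7·2.6522·0.99 = 159.38 lb·in

159.4 lb·in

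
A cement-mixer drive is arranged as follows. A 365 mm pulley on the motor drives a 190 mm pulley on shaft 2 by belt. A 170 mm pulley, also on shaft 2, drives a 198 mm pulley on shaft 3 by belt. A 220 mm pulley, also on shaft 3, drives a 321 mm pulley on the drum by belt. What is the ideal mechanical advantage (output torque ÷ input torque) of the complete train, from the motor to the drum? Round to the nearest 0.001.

Each stage contributes driven/driver: belt 190/365 = 0.52055, belt 198/170 = 1.1647, belt 321/220 = 1.4591.
Overall: 0.52055 × 1.1647 × 1.4591 = 0.88463.

0.885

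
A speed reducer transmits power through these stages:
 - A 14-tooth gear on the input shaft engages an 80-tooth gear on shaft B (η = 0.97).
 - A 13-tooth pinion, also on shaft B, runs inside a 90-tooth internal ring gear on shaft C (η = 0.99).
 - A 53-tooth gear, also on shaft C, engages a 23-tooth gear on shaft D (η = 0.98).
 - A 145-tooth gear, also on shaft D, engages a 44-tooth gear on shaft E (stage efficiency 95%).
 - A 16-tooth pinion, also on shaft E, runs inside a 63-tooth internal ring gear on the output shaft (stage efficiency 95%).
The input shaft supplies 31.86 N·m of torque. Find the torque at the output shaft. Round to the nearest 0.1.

gear mesh 80/14 = 5.7143 → τ = 31.86·5.7143·0.97 = 176.6 N·m
internal gear 90/13 = 6.9231 → τ = 176.6·6.9231·0.99 = 1210.4 N·m
gear mesh 23/53 = 0.43396 → τ = 1210.4·0.43396·0.98 = 514.74 N·m
gear mesh 44/145 = 0.30345 → τ = 514.74·0.30345·0.95 = 148.39 N·m
internal gear 63/16 = 3.9375 → τ = 148.39·3.9375·0.95 = 555.07 N·m

555.1 N·m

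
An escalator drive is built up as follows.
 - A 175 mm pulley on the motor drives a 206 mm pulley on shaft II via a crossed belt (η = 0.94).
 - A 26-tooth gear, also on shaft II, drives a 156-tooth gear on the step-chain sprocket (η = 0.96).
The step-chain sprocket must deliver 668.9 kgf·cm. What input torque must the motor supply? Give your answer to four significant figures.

Overall ratio R = 1.1771 × 6 = 7.0629; overall efficiency η = 0.94 × 0.96 = 0.9024.
Input torque = output torque / (R × η) = 668.9 / (7.0629 × 0.9024) = 104.95 kgf·cm.

104.9 kgf·cm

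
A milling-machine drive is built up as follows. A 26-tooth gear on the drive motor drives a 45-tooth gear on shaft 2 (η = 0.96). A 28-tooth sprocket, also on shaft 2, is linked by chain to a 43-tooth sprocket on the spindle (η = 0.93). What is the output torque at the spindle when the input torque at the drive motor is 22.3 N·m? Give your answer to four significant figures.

52.92 N·m

After the gear mesh (45/26): 22.3 × 1.7308 × 0.96 = 37.052 N·m
After the chain (43/28): 37.052 × 1.5357 × 0.93 = 52.919 N·m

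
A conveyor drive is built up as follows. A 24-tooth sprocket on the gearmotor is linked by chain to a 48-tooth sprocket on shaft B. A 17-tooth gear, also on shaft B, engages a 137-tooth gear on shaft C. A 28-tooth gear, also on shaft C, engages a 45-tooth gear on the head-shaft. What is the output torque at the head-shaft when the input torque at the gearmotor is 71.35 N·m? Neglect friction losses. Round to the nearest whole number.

1848 N·m

After the chain (48/24): 71.35 × 2 = 142.7 N·m
After the gear mesh (137/17): 142.7 × 8.0588 = 1150 N·m
After the gear mesh (45/28): 1150 × 1.6071 = 1848.2 N·m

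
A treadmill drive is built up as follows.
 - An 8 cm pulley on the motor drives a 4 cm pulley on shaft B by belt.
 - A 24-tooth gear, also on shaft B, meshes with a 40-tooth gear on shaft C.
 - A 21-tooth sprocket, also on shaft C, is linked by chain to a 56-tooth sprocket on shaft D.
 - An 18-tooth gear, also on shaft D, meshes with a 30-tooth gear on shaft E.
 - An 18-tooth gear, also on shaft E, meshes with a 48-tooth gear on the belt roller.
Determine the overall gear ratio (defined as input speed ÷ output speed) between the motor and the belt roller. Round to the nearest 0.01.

9.88

Each stage contributes driven/driver: belt 4/8 = 0.5, gear mesh 40/24 = 1.6667, chain 56/21 = 2.6667, gear mesh 30/18 = 1.6667, gear mesh 48/18 = 2.6667.
Overall: 0.5 × 1.6667 × 2.6667 × 1.6667 × 2.6667 = 9.8765.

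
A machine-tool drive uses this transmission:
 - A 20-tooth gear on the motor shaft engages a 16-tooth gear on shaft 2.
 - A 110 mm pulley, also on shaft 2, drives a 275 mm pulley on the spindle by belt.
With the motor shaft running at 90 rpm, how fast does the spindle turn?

Gear mesh: ratio = 16/20 = 0.8, so shaft 2 turns at 90 / 0.8 = 112.5 rpm.
Belt: ratio = 275/110 = 2.5, so the spindle turns at 112.5 / 2.5 = 45 rpm.

45 rpm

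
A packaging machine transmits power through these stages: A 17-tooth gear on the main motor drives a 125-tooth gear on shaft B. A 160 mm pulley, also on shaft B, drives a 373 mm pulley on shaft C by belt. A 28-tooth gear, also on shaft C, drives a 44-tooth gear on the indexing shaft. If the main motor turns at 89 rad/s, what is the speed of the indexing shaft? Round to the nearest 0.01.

3.30 rad/s

Gear mesh: ratio = 125/17 = 7.3529, so shaft B turns at 89 / 7.3529 = 12.104 rad/s.
Belt: ratio = 373/160 = 2.3312, so shaft C turns at 12.104 / 2.3312 = 5.1921 rad/s.
Gear mesh: ratio = 44/28 = 1.5714, so the indexing shaft turns at 5.1921 / 1.5714 = 3.304 rad/s.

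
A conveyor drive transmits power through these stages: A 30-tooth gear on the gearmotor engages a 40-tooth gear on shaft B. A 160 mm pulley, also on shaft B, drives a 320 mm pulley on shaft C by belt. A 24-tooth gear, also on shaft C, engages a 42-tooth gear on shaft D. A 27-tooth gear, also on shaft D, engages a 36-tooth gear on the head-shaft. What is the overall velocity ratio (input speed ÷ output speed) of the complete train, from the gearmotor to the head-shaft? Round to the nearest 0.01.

6.22

Each stage contributes driven/driver: gear mesh 40/30 = 1.3333, belt 320/160 = 2, gear mesh 42/24 = 1.75, gear mesh 36/27 = 1.3333.
Overall: 1.3333 × 2 × 1.75 × 1.3333 = 6.2222.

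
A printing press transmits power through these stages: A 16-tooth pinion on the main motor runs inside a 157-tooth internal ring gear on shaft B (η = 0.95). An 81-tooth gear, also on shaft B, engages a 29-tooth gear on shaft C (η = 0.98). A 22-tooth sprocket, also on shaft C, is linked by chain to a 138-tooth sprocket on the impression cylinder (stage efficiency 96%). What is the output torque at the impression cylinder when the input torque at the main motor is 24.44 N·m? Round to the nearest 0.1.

internal gear 157/16 = 9.8125 → τ = 24.44·9.8125·0.95 = 227.83 N·m
gear mesh 29/81 = 0.35802 → τ = 227.83·0.35802·0.98 = 79.936 N·m
chain 138/22 = 6.2727 → τ = 79.936·6.2727·0.96 = 481.36 N·m

481.4 N·m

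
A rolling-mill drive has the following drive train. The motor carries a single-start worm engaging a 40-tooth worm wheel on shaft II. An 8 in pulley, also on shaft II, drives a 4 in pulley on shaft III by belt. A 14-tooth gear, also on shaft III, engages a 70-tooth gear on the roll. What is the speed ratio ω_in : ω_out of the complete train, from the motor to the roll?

100

Each stage contributes driven/driver: worm 40/1 = 40, belt 4/8 = 0.5, gear mesh 70/14 = 5.
Overall: 40 × 0.5 × 5 = 100.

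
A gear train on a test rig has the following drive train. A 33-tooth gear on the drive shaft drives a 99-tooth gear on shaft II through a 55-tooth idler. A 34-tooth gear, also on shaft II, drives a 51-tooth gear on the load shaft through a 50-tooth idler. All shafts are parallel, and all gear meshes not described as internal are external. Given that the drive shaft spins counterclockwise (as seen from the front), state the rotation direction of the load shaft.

counterclockwise

the drive shaft → shaft II: driver → idler → driven is 2 external meshes, 2 reversals → CCW.
shaft II → the load shaft: driver → idler → driven is 2 external meshes, 2 reversals → CCW.
4 reversals in total — an even number — so the load shaft turns the same way as the drive shaft.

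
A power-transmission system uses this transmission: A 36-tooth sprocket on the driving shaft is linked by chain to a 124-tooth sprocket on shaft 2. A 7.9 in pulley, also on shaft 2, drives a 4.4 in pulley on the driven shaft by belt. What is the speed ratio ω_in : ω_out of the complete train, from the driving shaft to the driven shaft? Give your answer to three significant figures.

1.92

Each stage contributes driven/driver: chain 124/36 = 3.4444, belt 4.4/7.9 = 0.55696.
Overall: 3.4444 × 0.55696 = 1.9184.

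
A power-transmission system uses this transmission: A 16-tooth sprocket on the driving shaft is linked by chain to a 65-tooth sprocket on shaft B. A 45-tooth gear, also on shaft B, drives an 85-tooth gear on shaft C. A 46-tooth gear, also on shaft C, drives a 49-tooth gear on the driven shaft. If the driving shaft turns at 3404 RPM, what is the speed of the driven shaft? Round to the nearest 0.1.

chain 65/16 = 4.0625 → 3404/4.0625 = 837.91 RPM
gear mesh 85/45 = 1.8889 → 837.91/1.8889 = 443.6 RPM
gear mesh 49/46 = 1.0652 → 443.6/1.0652 = 416.44 RPM

416.4 RPM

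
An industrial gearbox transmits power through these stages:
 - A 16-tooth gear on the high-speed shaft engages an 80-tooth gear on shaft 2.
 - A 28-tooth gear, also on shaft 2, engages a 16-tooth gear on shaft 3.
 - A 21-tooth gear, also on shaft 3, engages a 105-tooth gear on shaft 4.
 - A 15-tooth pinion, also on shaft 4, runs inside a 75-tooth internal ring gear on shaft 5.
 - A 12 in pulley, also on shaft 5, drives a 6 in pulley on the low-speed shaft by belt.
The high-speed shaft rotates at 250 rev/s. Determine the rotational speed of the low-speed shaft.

the high-speed shaft → shaft 2 (gear mesh, 80/16): 250 ÷ 5 = 50 rev/s
shaft 2 → shaft 3 (gear mesh, 16/28): 50 ÷ 0.57143 = 87.5 rev/s
shaft 3 → shaft 4 (gear mesh, 105/21): 87.5 ÷ 5 = 17.5 rev/s
shaft 4 → shaft 5 (internal gear, 75/15): 17.5 ÷ 5 = 3.5 rev/s
shaft 5 → the low-speed shaft (belt, 6/12): 3.5 ÷ 0.5 = 7 rev/s

7 rev/s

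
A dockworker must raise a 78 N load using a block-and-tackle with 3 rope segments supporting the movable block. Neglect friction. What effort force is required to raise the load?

26 N

Block-and-tackle MA = number of supporting rope parts = 3.
Effort = load / MA = 78 / 3 = 26 N.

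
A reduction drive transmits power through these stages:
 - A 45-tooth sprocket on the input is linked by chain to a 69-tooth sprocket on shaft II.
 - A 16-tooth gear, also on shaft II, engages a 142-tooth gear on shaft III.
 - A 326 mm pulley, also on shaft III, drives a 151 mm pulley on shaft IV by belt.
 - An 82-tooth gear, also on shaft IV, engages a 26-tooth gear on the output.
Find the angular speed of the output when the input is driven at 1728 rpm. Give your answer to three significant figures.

chain 69/45 = 1.5333 → 1728/1.5333 = 1127 rpm
gear mesh 142/16 = 8.875 → 1127/8.875 = 126.98 rpm
belt 151/326 = 0.46319 → 126.98/0.46319 = 274.14 rpm
gear mesh 26/82 = 0.31707 → 274.14/0.31707 = 864.61 rpm

865 rpm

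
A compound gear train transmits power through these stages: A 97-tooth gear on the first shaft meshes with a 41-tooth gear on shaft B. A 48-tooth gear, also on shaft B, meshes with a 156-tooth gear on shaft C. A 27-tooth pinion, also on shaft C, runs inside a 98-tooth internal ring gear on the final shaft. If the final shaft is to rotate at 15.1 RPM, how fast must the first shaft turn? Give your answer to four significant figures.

Overall ratio R = 0.42268 × 3.25 × 3.6296 = 4.9861.
Required input speed = output speed × R = 15.1 × 4.9861 = 75.29 RPM.

75.29 RPM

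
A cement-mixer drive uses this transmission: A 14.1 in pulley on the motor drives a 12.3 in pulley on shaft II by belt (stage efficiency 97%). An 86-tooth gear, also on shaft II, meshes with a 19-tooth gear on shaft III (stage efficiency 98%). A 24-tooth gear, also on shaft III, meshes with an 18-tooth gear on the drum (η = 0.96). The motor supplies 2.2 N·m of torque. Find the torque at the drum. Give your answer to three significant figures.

belt 12.3/14.1 = 0.87234 → τ = 2.2·0.87234·0.97 = 1.8616 N·m
gear mesh 19/86 = 0.22093 → τ = 1.8616·0.22093·0.98 = 0.40305 N·m
gear mesh 18/24 = 0.75 → τ = 0.40305·0.75·0.96 = 0.2902 N·m

0.290 N·m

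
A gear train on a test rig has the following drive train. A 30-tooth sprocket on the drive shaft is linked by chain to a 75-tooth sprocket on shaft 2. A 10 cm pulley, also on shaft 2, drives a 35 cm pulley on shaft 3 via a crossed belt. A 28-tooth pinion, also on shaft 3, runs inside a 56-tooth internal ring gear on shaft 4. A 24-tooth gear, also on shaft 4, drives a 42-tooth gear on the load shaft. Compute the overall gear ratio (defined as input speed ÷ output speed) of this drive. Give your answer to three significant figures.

30.6

Each stage contributes driven/driver: chain 75/30 = 2.5, belt 35/10 = 3.5, internal gear 56/28 = 2, gear mesh 42/24 = 1.75.
Overall: 2.5 × 3.5 × 2 × 1.75 = 30.625.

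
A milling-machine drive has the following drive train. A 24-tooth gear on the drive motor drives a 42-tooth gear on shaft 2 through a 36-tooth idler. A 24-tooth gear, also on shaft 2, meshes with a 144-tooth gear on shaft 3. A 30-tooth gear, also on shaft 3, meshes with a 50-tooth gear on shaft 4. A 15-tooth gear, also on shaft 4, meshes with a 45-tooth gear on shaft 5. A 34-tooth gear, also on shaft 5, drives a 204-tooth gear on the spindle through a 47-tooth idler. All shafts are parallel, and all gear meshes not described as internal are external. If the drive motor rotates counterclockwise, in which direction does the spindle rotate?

clockwise

the drive motor → shaft 2: driver → idler → driven is 2 external meshes, 2 reversals → CCW.
shaft 2 → shaft 3: external mesh, 1 reversal → CW.
shaft 3 → shaft 4: external mesh, 1 reversal → CCW.
shaft 4 → shaft 5: external mesh, 1 reversal → CW.
shaft 5 → the spindle: driver → idler → driven is 2 external meshes, 2 reversals → CW.
7 reversals in total — an odd number — so the spindle turns opposite to the drive motor.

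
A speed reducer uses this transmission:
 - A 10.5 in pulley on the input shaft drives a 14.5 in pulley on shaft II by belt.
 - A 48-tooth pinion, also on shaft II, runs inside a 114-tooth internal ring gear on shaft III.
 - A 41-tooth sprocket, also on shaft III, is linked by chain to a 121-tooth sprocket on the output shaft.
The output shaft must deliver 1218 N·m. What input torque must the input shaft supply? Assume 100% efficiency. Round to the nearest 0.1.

125.8 N·m

Overall ratio R = 1.381 × 2.375 × 2.9512 = 9.6793.
Input torque = output torque / R = 1218 / 9.6793 = 125.84 N·m.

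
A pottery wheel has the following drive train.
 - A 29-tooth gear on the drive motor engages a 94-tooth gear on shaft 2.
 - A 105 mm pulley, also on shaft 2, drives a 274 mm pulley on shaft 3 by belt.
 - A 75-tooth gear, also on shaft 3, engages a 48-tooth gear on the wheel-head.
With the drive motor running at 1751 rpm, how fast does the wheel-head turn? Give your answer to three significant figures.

gear mesh 94/29 = 3.2414 → 1751/3.2414 = 540.2 rpm
belt 274/105 = 2.6095 → 540.2/2.6095 = 207.01 rpm
gear mesh 48/75 = 0.64 → 207.01/0.64 = 323.46 rpm

323 rpm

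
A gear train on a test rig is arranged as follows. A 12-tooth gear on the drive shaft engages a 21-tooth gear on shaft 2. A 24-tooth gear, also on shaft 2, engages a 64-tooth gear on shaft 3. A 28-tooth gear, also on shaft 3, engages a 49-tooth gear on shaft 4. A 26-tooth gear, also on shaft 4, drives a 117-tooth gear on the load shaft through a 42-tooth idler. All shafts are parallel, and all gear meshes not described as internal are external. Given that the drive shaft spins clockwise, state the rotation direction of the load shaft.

counterclockwise

the drive shaft → shaft 2: external mesh, 1 reversal → CCW.
shaft 2 → shaft 3: external mesh, 1 reversal → CW.
shaft 3 → shaft 4: external mesh, 1 reversal → CCW.
shaft 4 → the load shaft: driver → idler → driven is 2 external meshes, 2 reversals → CCW.
5 reversals in total — an odd number — so the load shaft turns opposite to the drive shaft.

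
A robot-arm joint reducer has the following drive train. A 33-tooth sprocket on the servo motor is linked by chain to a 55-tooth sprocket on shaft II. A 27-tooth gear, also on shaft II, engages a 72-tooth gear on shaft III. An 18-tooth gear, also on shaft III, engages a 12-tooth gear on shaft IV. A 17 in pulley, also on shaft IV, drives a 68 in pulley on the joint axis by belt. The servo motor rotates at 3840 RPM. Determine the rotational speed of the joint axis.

chain 55/33 = 1.6667 → 3840/1.6667 = 2304 RPM
gear mesh 72/27 = 2.6667 → 2304/2.6667 = 864 RPM
gear mesh 12/18 = 0.66667 → 864/0.66667 = 1296 RPM
belt 68/17 = 4 → 1296/4 = 324 RPM

324 RPM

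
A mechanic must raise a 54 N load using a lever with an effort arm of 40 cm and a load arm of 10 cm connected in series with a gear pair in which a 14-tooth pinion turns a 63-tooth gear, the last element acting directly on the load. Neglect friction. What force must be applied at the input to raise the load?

3 N

Lever MA = effort arm / load arm = 40/10 = 4.
Gear pair MA = 63/14 = 4.5.
Combined ideal MA = 4 × 4.5 = 18.
Effort = load / MA = 54 / 18 = 3 N.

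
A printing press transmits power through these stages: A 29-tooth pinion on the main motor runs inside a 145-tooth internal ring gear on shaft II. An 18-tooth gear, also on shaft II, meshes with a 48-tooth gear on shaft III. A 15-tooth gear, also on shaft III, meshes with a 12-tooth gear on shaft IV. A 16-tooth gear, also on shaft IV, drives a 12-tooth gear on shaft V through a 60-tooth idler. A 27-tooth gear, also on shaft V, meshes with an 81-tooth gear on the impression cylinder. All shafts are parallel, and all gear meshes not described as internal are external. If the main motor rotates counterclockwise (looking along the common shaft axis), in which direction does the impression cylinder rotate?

the main motor → shaft II: internal mesh, same direction → CCW.
shaft II → shaft III: external mesh, 1 reversal → CW.
shaft III → shaft IV: external mesh, 1 reversal → CCW.
shaft IV → shaft V: driver → idler → driven is 2 external meshes, 2 reversals → CCW.
shaft V → the impression cylinder: external mesh, 1 reversal → CW.
5 reversals in total — an odd number — so the impression cylinder turns opposite to the main motor.

clockwise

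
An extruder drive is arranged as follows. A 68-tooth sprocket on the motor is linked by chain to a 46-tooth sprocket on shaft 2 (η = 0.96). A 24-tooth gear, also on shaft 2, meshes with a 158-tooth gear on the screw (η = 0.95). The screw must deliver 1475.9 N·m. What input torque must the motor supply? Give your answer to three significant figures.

Overall ratio R = 0.67647 × 6.5833 = 4.4534; overall efficiency η = 0.96 × 0.95 = 0.9120.
Input torque = output torque / (R × η) = 1475.9 / (4.4534 × 0.9120) = 363.39 N·m.

363 N·m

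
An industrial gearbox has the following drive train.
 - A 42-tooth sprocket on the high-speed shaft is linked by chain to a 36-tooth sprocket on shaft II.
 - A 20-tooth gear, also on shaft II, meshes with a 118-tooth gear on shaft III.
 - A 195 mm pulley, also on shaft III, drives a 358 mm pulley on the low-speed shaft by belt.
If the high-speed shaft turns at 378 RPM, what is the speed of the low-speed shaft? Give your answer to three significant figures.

40.7 RPM

chain 36/42 = 0.85714 → 378/0.85714 = 441 RPM
gear mesh 118/20 = 5.9 → 441/5.9 = 74.746 RPM
belt 358/195 = 1.8359 → 74.746/1.8359 = 40.713 RPM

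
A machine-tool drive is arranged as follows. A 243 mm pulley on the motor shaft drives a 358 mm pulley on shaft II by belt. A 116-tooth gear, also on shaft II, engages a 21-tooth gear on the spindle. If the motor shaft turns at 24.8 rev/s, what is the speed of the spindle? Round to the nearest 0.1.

93.0 rev/s

belt 358/243 = 1.4733 → 24.8/1.4733 = 16.834 rev/s
gear mesh 21/116 = 0.18103 → 16.834/0.18103 = 92.985 rev/s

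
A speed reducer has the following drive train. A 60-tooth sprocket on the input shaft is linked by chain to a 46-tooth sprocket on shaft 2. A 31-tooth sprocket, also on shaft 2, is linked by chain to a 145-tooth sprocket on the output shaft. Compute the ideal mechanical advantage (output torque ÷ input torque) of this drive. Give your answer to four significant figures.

3.586

Each stage contributes driven/driver: chain 46/60 = 0.76667, chain 145/31 = 4.6774.
Overall: 0.76667 × 4.6774 = 3.586.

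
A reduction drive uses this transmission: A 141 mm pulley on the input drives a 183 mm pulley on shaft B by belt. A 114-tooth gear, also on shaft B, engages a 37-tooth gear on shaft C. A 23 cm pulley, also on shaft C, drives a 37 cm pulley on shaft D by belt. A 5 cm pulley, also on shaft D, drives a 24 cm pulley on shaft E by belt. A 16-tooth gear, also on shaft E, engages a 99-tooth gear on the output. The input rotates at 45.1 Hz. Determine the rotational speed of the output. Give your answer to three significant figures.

Belt: ratio = 183/141 = 1.2979, so shaft B turns at 45.1 / 1.2979 = 34.749 Hz.
Gear mesh: ratio = 37/114 = 0.32456, so shaft C turns at 34.749 / 0.32456 = 107.07 Hz.
Belt: ratio = 37/23 = 1.6087, so shaft D turns at 107.07 / 1.6087 = 66.554 Hz.
Belt: ratio = 24/5 = 4.8, so shaft E turns at 66.554 / 4.8 = 13.865 Hz.
Gear mesh: ratio = 99/16 = 6.1875, so the output turns at 13.865 / 6.1875 = 2.2409 Hz.

2.24 Hz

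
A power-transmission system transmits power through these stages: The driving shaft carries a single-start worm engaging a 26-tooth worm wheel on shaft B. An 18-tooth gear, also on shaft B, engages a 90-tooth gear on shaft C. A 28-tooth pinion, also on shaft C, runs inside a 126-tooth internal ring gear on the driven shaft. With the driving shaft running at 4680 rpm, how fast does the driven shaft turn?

worm 26/1 = 26 → 4680/26 = 180 rpm
gear mesh 90/18 = 5 → 180/5 = 36 rpm
internal gear 126/28 = 4.5 → 36/4.5 = 8 rpm

8 rpm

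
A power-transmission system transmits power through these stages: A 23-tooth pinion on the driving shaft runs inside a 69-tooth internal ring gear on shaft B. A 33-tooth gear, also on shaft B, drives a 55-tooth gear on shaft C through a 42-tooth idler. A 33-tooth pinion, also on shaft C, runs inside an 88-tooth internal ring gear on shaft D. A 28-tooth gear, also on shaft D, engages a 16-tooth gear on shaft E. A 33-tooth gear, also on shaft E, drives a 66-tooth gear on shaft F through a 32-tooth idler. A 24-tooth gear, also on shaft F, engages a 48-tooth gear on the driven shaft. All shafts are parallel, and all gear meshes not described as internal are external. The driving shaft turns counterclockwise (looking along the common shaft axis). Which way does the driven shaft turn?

the driving shaft → shaft B: internal mesh, same direction → CCW.
shaft B → shaft C: driver → idler → driven is 2 external meshes, 2 reversals → CCW.
shaft C → shaft D: internal mesh, same direction → CCW.
shaft D → shaft E: external mesh, 1 reversal → CW.
shaft E → shaft F: driver → idler → driven is 2 external meshes, 2 reversals → CW.
shaft F → the driven shaft: external mesh, 1 reversal → CCW.
6 reversals in total — an even number — so the driven shaft turns the same way as the driving shaft.

counterclockwise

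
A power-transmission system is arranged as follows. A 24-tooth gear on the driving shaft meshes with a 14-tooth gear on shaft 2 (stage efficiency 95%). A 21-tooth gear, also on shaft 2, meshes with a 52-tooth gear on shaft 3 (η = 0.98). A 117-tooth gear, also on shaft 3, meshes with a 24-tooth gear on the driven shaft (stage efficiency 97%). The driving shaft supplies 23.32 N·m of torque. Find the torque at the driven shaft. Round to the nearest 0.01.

gear mesh 14/24 = 0.58333 → τ = 23.32·0.58333·0.95 = 12.923 N·m
gear mesh 52/21 = 2.4762 → τ = 12.923·2.4762·0.98 = 31.36 N·m
gear mesh 24/117 = 0.20513 → τ = 31.36·0.20513·0.97 = 6.2399 N·m

6.24 N·m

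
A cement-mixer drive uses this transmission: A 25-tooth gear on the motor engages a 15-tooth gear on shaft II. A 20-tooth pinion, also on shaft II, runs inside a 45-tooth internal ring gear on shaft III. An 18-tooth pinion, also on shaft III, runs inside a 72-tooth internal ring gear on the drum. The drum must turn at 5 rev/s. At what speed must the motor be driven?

Overall ratio R = 0.6 × 2.25 × 4 = 5.4.
Required input speed = output speed × R = 5 × 5.4 = 27 rev/s.

27 rev/s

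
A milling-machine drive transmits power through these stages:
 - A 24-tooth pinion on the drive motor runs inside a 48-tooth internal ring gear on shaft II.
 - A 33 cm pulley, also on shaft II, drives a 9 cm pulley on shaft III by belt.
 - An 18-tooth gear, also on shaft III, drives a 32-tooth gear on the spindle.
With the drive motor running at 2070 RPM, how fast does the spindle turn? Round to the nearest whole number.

internal gear 48/24 = 2 → 2070/2 = 1035 RPM
belt 9/33 = 0.27273 → 1035/0.27273 = 3795 RPM
gear mesh 32/18 = 1.7778 → 3795/1.7778 = 2134.7 RPM

2135 RPM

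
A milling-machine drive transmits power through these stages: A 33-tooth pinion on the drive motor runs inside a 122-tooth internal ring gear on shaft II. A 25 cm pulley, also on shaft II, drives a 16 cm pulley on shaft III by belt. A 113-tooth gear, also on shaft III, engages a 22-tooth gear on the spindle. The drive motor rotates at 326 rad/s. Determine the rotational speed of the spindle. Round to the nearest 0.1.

the drive motor → shaft II (internal gear, 122/33): 326 ÷ 3.697 = 88.18 rad/s
shaft II → shaft III (belt, 16/25): 88.18 ÷ 0.64 = 137.78 rad/s
shaft III → the spindle (gear mesh, 22/113): 137.78 ÷ 0.19469 = 707.7 rad/s

707.7 rad/s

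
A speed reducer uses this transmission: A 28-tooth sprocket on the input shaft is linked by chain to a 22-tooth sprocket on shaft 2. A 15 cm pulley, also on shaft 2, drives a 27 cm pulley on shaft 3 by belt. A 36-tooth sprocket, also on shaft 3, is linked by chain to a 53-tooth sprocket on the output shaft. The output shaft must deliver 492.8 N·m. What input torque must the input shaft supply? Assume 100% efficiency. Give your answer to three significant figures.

237 N·m

Overall ratio R = 0.78571 × 1.8 × 1.4722 = 2.0821.
Input torque = output torque / R = 492.8 / 2.0821 = 236.68 N·m.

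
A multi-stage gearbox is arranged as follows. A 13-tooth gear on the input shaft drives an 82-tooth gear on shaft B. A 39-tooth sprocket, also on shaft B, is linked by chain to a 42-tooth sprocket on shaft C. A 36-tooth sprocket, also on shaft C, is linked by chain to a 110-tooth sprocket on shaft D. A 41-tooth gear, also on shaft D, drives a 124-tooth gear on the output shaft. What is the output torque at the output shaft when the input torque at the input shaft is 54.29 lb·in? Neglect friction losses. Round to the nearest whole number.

After the gear mesh (82/13): 54.29 × 6.3077 = 342.44 lb·in
After the chain (42/39): 342.44 × 1.0769 = 368.79 lb·in
After the chain (110/36): 368.79 × 3.0556 = 1126.8 lb·in
After the gear mesh (124/41): 1126.8 × 3.0244 = 3408 lb·in

3408 lb·in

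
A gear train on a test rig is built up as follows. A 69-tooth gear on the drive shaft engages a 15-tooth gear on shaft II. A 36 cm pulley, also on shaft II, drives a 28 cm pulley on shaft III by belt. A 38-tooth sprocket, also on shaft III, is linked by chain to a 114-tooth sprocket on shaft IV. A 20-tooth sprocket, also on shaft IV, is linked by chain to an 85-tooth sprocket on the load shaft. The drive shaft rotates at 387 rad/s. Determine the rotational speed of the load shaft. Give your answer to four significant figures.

the drive shaft → shaft II (gear mesh, 15/69): 387 ÷ 0.21739 = 1780.2 rad/s
shaft II → shaft III (belt, 28/36): 1780.2 ÷ 0.77778 = 2288.8 rad/s
shaft III → shaft IV (chain, 114/38): 2288.8 ÷ 3 = 762.94 rad/s
shaft IV → the load shaft (chain, 85/20): 762.94 ÷ 4.25 = 179.52 rad/s

179.5 rad/s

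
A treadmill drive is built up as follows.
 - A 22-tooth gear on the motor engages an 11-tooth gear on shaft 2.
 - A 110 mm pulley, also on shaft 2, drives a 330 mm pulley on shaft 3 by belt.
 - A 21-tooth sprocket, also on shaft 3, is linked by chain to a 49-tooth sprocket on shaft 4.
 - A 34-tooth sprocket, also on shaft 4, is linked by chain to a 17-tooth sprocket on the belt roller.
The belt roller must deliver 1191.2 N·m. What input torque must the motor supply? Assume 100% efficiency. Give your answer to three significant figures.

681 N·m

Overall ratio R = 0.5 × 3 × 2.3333 × 0.5 = 1.75.
Input torque = output torque / R = 1191.2 / 1.75 = 680.69 N·m.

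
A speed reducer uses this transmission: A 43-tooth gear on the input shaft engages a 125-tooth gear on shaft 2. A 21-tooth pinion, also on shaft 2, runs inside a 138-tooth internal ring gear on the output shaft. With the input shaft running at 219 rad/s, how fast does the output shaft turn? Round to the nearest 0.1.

11.5 rad/s

gear mesh 125/43 = 2.907 → 219/2.907 = 75.336 rad/s
internal gear 138/21 = 6.5714 → 75.336/6.5714 = 11.464 rad/s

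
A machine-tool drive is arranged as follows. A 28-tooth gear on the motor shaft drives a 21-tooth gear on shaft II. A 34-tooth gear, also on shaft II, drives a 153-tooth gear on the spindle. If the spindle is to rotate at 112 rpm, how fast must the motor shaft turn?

Overall ratio R = 0.75 × 4.5 = 3.375.
Required input speed = output speed × R = 112 × 3.375 = 378 rpm.

378 rpm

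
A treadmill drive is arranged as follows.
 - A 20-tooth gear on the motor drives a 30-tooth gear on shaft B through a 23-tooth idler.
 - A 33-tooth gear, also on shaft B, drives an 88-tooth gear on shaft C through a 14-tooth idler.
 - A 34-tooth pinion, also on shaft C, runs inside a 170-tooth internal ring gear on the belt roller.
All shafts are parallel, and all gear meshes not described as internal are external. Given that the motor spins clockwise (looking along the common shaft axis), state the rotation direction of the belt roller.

clockwise

the motor → shaft B: driver → idler → driven is 2 external meshes, 2 reversals → CW.
shaft B → shaft C: driver → idler → driven is 2 external meshes, 2 reversals → CW.
shaft C → the belt roller: internal mesh, same direction → CW.
4 reversals in total — an even number — so the belt roller turns the same way as the motor.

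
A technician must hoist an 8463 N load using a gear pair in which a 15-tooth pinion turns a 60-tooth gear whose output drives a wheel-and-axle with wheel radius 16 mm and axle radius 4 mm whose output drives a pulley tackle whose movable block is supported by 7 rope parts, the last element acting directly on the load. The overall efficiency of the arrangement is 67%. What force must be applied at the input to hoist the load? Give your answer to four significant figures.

Gear pair MA = 60/15 = 4.
Wheel-and-axle MA = R/r = 16/4 = 4.
Block-and-tackle MA = number of supporting rope parts = 7.
Combined ideal MA = 4 × 4 × 7 = 112.
Actual MA = 112 × 0.67 = 75.04.
Effort = load / actual MA = 8463 / 75.04 = 112.78 N.

112.8 N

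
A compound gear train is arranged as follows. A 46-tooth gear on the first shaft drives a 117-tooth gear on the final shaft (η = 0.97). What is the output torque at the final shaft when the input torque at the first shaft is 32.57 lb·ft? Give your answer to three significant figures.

Gear mesh: ratio = 117/46 = 2.5435; torque at the final shaft = 32.57 × 2.5435 × 0.97 = 80.356 lb·ft.

80.4 lb·ft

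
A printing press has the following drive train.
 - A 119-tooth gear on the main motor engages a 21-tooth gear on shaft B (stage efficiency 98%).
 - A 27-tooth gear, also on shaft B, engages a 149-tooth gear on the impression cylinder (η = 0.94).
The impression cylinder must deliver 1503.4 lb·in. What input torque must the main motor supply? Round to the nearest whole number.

1676 lb·in

Overall ratio R = 0.17647 × 5.5185 = 0.97386; overall efficiency η = 0.98 × 0.94 = 0.9212.
Input torque = output torque / (R × η) = 1503.4 / (0.97386 × 0.9212) = 1675.8 lb·in.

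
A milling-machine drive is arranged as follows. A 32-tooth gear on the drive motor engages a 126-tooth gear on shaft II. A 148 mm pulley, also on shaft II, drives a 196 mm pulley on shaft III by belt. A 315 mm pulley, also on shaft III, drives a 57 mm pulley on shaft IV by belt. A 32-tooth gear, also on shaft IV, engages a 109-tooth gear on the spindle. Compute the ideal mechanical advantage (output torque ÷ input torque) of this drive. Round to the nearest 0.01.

3.21

Each stage contributes driven/driver: gear mesh 126/32 = 3.9375, belt 196/148 = 1.3243, belt 57/315 = 0.18095, gear mesh 109/32 = 3.4062.
Overall: 3.9375 × 1.3243 × 0.18095 × 3.4062 = 3.2141.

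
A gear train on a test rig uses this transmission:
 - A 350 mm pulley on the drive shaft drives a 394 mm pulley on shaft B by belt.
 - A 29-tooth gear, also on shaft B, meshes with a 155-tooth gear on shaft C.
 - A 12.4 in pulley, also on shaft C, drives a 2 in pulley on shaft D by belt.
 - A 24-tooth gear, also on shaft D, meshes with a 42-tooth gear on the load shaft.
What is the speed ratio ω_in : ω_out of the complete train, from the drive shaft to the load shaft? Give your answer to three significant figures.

1.70

Each stage contributes driven/driver: belt 394/350 = 1.1257, gear mesh 155/29 = 5.3448, belt 2/12.4 = 0.16129, gear mesh 42/24 = 1.75.
Overall: 1.1257 × 5.3448 × 0.16129 × 1.75 = 1.6983.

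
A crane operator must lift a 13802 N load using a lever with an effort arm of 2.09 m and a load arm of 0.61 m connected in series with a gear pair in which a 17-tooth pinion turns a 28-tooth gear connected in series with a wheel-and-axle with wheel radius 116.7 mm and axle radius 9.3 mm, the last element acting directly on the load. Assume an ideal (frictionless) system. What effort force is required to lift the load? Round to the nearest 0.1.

Lever MA = effort arm / load arm = 2.09/0.61 = 3.4262.
Gear pair MA = 28/17 = 1.6471.
Wheel-and-axle MA = R/r = 116.7/9.3 = 12.548.
Combined ideal MA = 3.4262 × 1.6471 × 12.548 = 70.813.
Effort = load / MA = 13802 / 70.813 = 194.91 N.

194.9 N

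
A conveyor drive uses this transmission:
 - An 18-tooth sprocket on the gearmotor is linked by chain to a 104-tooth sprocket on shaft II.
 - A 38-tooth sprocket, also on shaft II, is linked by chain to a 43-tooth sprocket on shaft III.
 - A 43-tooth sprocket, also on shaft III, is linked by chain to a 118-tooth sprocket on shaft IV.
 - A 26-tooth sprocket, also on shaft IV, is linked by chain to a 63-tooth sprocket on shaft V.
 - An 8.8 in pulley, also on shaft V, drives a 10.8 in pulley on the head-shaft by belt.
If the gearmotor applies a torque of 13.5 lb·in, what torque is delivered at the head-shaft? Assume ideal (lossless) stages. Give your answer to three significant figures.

Chain: ratio = 104/18 = 5.7778; torque at shaft II = 13.5 × 5.7778 = 78 lb·in.
Chain: ratio = 43/38 = 1.1316; torque at shaft III = 78 × 1.1316 = 88.263 lb·in.
Chain: ratio = 118/43 = 2.7442; torque at shaft IV = 88.263 × 2.7442 = 242.21 lb·in.
Chain: ratio = 63/26 = 2.4231; torque at shaft V = 242.21 × 2.4231 = 586.89 lb·in.
Belt: ratio = 10.8/8.8 = 1.2273; torque at the head-shaft = 586.89 × 1.2273 = 720.28 lb·in.

720 lb·in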